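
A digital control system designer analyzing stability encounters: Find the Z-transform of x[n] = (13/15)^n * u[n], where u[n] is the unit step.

The Z-transform of a^n * u[n] is z/(z-a) for |z| > |a|.
Here a = 13/15, so X(z) = z/(z - (13/15)) = 15z/(15z - 13)
ROC: |z| > 13/15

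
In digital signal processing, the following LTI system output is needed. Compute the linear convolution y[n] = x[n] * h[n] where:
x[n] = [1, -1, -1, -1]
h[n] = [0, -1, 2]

y[n] = sum_k x[k]*h[n-k]. Output length = len(x) + len(h) - 1 = 4 + 3 - 1 = 6.
y[0] = 1*0 = 0
y[1] = -1*0 + 1*-1 = -1
y[2] = -1*0 + -1*-1 + 1*2 = 3
y[3] = -1*0 + -1*-1 + -1*2 = -1
y[4] = -1*-1 + -1*2 = -1
y[5] = -1*2 = -2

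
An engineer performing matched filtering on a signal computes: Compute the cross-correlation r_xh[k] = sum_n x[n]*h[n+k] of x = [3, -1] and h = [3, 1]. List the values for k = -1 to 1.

Both sequences indexed from 0 and zero outside their support.
Lags with overlap: k = -1 to 1.
  r_xh[-1] = x[1]*h[0] = -3
  r_xh[0] = x[0]*h[0] + x[1]*h[1] = 8
  r_xh[1] = x[0]*h[1] = 3
r_xh = [-3, 8, 3] (for k = -1, ..., 1)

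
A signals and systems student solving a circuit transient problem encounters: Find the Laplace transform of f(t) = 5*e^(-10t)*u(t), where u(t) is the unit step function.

Standard Laplace transform pair:
e^(-at)*u(t) <-> 1/(s+a)
With a = 10: L{5*e^(-10t)*u(t)} = 5/(s+10), ROC: Re(s) > -10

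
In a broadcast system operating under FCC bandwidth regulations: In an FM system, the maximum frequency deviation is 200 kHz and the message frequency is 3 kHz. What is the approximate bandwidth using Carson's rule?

Carson's rule: BW = 2*(delta_f + f_m)
= 2*(200 + 3) kHz = 406 kHz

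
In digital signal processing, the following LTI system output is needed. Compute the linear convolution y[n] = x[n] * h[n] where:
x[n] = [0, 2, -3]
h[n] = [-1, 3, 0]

y[n] = sum_k x[k]*h[n-k]. Output length = len(x) + len(h) - 1 = 3 + 3 - 1 = 5.
y[0] = 0*-1 = 0
y[1] = 2*-1 + 0*3 = -2
y[2] = -3*-1 + 2*3 + 0*0 = 9
y[3] = -3*3 + 2*0 = -9
y[4] = -3*0 = 0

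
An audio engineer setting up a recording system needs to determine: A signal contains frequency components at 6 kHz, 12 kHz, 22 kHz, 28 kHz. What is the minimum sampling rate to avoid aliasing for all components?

The highest frequency component is f_max = 28 kHz.
Nyquist rate = 2 * f_max = 2 * 28 kHz = 56 kHz.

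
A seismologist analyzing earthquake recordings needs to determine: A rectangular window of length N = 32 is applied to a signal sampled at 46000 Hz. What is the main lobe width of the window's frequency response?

For a rectangular window of length N,
the main lobe width in frequency is 2*f_s/N.
= 2*46000/32 = 2875 Hz
This determines the minimum frequency separation for resolving two sinusoids.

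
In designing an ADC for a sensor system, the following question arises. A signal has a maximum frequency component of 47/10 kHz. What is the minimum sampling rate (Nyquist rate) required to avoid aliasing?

By the Nyquist-Shannon sampling theorem,
the minimum sampling rate (Nyquist rate) must be at least 2 * f_max.
Nyquist rate = 2 * 47/10 kHz = 47/5 kHz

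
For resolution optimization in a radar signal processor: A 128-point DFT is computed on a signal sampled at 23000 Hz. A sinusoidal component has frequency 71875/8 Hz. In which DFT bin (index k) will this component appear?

DFT frequency resolution = f_s/N = 23000/128 = 2875/16 Hz
Bin index k = f_signal / resolution = 71875/8 / 2875/16 = 50
The signal frequency 71875/8 Hz falls in DFT bin k = 50.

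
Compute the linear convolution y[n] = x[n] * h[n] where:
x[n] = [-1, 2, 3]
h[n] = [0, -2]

y[n] = sum_k x[k]*h[n-k]. Output length = len(x) + len(h) - 1 = 3 + 2 - 1 = 4.
y[0] = -1*0 = 0
y[1] = 2*0 + -1*-2 = 2
y[2] = 3*0 + 2*-2 = -4
y[3] = 3*-2 = -6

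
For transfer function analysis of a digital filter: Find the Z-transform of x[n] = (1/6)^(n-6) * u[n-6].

Time-shifting property: if X(z) = Z{x[n]}, then Z{x[n-d]} = z^(-d) * X(z)
X(z) = z/(z - 1/6) for x[n] = (1/6)^n * u[n]
Z{x[n-6]} = z^(-6) * z/(z - 1/6) = z^(-5)/(z - 1/6)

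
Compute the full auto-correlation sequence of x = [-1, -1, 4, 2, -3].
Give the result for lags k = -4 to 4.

r_xx[k] = sum_m x[m]*x[m+k], indexed from 0, for k = -4 to 4:
  r_xx[-4] = x[4]*x[0] = 3
  r_xx[-3] = x[3]*x[0] + x[4]*x[1] = 1
  r_xx[-2] = x[2]*x[0] + x[3]*x[1] + x[4]*x[2] = -18
  r_xx[-1] = x[1]*x[0] + x[2]*x[1] + x[3]*x[2] + x[4]*x[3] = -1
  r_xx[0] = x[0]*x[0] + x[1]*x[1] + x[2]*x[2] + x[3]*x[3] + x[4]*x[4] = 31
  r_xx[1] = x[0]*x[1] + x[1]*x[2] + x[2]*x[3] + x[3]*x[4] = -1
  r_xx[2] = x[0]*x[2] + x[1]*x[3] + x[2]*x[4] = -18
  r_xx[3] = x[0]*x[3] + x[1]*x[4] = 1
  r_xx[4] = x[0]*x[4] = 3
r_xx = [3, 1, -18, -1, 31, -1, -18, 1, 3]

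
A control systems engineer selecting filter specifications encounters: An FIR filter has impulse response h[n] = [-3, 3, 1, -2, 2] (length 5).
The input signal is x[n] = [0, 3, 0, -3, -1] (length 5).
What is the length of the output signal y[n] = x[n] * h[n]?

For linear convolution, the output length is:
len(y) = len(x) + len(h) - 1 = 5 + 5 - 1 = 9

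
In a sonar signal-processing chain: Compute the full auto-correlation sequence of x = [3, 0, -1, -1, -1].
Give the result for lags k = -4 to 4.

r_xx[k] = sum_m x[m]*x[m+k], indexed from 0, for k = -4 to 4:
  r_xx[-4] = x[4]*x[0] = -3
  r_xx[-3] = x[3]*x[0] + x[4]*x[1] = -3
  r_xx[-2] = x[2]*x[0] + x[3]*x[1] + x[4]*x[2] = -2
  r_xx[-1] = x[1]*x[0] + x[2]*x[1] + x[3]*x[2] + x[4]*x[3] = 2
  r_xx[0] = x[0]*x[0] + x[1]*x[1] + x[2]*x[2] + x[3]*x[3] + x[4]*x[4] = 12
  r_xx[1] = x[0]*x[1] + x[1]*x[2] + x[2]*x[3] + x[3]*x[4] = 2
  r_xx[2] = x[0]*x[2] + x[1]*x[3] + x[2]*x[4] = -2
  r_xx[3] = x[0]*x[3] + x[1]*x[4] = -3
  r_xx[4] = x[0]*x[4] = -3
r_xx = [-3, -3, -2, 2, 12, 2, -2, -3, -3]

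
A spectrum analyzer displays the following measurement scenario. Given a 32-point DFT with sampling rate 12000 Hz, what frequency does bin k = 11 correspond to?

The frequency of DFT bin k is: f_k = k * f_s / N
f_11 = 11 * 12000 / 32 = 4125 Hz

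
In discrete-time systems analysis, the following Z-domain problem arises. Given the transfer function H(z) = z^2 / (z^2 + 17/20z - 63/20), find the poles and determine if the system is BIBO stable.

Poles are roots of the denominator: z^2 + 17/20z - 63/20 = 0.
Quadratic formula: z = [-(17/20) +/- sqrt((17/20)^2 - 4*(-63/20))] / 2
Discriminant = 289/400 + 63/5 = 5329/400; sqrt = 73/20.
z = (-17/20 +/- 73/20) / 2 => z = 7/5 or z = -9/4.
|p1| = 7/5, |p2| = 9/4.
For BIBO stability, all poles must lie inside the unit circle (|p| < 1).
System is UNSTABLE since at least one |p| >= 1.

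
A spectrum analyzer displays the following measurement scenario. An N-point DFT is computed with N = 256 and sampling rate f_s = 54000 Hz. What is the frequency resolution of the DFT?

DFT frequency resolution = f_s / N
= 54000 / 256 = 3375/16 Hz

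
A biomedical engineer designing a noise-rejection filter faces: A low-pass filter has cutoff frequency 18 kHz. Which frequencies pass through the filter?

A low-pass filter passes all frequencies below the cutoff frequency 18 kHz and attenuates higher frequencies.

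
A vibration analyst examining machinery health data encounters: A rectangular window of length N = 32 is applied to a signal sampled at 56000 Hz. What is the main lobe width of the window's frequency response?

For a rectangular window of length N,
the main lobe width in frequency is 2*f_s/N.
= 2*56000/32 = 3500 Hz
This determines the minimum frequency separation for resolving two sinusoids.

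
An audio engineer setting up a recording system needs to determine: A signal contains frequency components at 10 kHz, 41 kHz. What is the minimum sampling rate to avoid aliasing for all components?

The highest frequency component is f_max = 41 kHz.
Nyquist rate = 2 * f_max = 2 * 41 kHz = 82 kHz.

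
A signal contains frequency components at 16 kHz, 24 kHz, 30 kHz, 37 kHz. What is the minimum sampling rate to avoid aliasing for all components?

The highest frequency component is f_max = 37 kHz.
Nyquist rate = 2 * f_max = 2 * 37 kHz = 74 kHz.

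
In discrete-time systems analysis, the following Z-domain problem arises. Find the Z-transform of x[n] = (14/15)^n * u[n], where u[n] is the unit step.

The Z-transform of a^n * u[n] is z/(z-a) for |z| > |a|.
Here a = 14/15, so X(z) = z/(z - (14/15)) = 15z/(15z - 14)
ROC: |z| > 14/15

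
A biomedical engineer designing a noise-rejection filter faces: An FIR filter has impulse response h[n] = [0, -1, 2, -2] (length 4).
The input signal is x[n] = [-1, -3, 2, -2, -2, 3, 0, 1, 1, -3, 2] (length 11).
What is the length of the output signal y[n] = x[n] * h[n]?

For linear convolution, the output length is:
len(y) = len(x) + len(h) - 1 = 11 + 4 - 1 = 14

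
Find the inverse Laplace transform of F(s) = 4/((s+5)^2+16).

Standard pair: w/((s+a)^2+w^2) <-> e^(-at)*sin(wt)*u(t)
With a=5, w=4: f(t) = e^(-5t)*sin(4t)*u(t)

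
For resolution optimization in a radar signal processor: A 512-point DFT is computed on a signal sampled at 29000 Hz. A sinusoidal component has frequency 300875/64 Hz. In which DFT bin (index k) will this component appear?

DFT frequency resolution = f_s/N = 29000/512 = 3625/64 Hz
Bin index k = f_signal / resolution = 300875/64 / 3625/64 = 83
The signal frequency 300875/64 Hz falls in DFT bin k = 83.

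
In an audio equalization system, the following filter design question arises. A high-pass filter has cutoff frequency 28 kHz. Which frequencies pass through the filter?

A high-pass filter passes all frequencies above the cutoff frequency 28 kHz and attenuates lower frequencies.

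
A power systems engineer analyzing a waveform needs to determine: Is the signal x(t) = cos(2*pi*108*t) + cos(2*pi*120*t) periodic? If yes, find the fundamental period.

f1 = 108 Hz, f2 = 120 Hz
Period T1 = 1/108, T2 = 1/120
Ratio T1/T2 = 120/108, which is rational.
The signal is periodic with fundamental period T = 1/GCD(108,120) = 1/12 s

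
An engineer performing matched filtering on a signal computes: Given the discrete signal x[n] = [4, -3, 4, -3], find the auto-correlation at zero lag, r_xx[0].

The auto-correlation at zero lag r_xx[0] equals the signal energy.
r_xx[0] = sum of x[n]^2 = 4^2 + (-3)^2 + 4^2 + (-3)^2
= 16 + 9 + 16 + 9 = 50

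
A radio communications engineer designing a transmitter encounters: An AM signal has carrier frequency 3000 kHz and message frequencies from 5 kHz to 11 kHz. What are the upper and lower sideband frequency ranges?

Upper sideband (USB) = fc + [fm_low, fm_high] = 3000 + [5, 11] = [3005, 3011] kHz
Lower sideband (LSB) = fc - [fm_high, fm_low] = 3000 - [11, 5] = [2989, 2995] kHz
Total occupied spectrum: 2989 kHz to 3011 kHz (plus carrier at 3000 kHz)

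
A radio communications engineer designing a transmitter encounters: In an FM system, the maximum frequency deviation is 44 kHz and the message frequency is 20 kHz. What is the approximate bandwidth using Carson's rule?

Carson's rule: BW = 2*(delta_f + f_m)
= 2*(44 + 20) kHz = 128 kHz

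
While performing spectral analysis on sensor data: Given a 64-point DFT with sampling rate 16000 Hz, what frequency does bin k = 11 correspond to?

The frequency of DFT bin k is: f_k = k * f_s / N
f_11 = 11 * 16000 / 64 = 2750 Hz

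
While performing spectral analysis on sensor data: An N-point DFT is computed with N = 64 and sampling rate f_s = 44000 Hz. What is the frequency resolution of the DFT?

DFT frequency resolution = f_s / N
= 44000 / 64 = 1375/2 Hz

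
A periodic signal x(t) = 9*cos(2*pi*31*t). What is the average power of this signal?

Average power of A*cos(wt) is A^2/2.
P = 9^2 / 2 = 81/2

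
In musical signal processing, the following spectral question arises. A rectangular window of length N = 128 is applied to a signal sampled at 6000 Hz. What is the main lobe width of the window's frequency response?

For a rectangular window of length N,
the main lobe width in frequency is 2*f_s/N.
= 2*6000/128 = 375/4 Hz
This determines the minimum frequency separation for resolving two sinusoids.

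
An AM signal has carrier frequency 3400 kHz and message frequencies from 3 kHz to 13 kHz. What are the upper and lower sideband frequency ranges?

Upper sideband (USB) = fc + [fm_low, fm_high] = 3400 + [3, 13] = [3403, 3413] kHz
Lower sideband (LSB) = fc - [fm_high, fm_low] = 3400 - [13, 3] = [3387, 3397] kHz
Total occupied spectrum: 3387 kHz to 3413 kHz (plus carrier at 3400 kHz)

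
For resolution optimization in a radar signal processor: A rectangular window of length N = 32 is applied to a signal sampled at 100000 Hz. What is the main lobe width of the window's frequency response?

For a rectangular window of length N,
the main lobe width in frequency is 2*f_s/N.
= 2*100000/32 = 6250 Hz
This determines the minimum frequency separation for resolving two sinusoids.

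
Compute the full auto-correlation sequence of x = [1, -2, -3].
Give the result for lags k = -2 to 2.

r_xx[k] = sum_m x[m]*x[m+k], indexed from 0, for k = -2 to 2:
  r_xx[-2] = x[2]*x[0] = -3
  r_xx[-1] = x[1]*x[0] + x[2]*x[1] = 4
  r_xx[0] = x[0]*x[0] + x[1]*x[1] + x[2]*x[2] = 14
  r_xx[1] = x[0]*x[1] + x[1]*x[2] = 4
  r_xx[2] = x[0]*x[2] = -3
r_xx = [-3, 4, 14, 4, -3]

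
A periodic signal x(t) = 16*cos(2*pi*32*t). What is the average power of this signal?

Average power of A*cos(wt) is A^2/2.
P = 16^2 / 2 = 256/2 = 128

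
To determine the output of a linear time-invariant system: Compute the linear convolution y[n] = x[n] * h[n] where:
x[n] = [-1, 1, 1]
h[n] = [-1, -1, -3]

y[n] = sum_k x[k]*h[n-k]. Output length = len(x) + len(h) - 1 = 3 + 3 - 1 = 5.
y[0] = -1*-1 = 1
y[1] = 1*-1 + -1*-1 = 0
y[2] = 1*-1 + 1*-1 + -1*-3 = 1
y[3] = 1*-1 + 1*-3 = -4
y[4] = 1*-3 = -3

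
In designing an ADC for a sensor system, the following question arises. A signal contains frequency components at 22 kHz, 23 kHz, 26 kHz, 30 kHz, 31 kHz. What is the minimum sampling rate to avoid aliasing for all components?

The highest frequency component is f_max = 31 kHz.
Nyquist rate = 2 * f_max = 2 * 31 kHz = 62 kHz.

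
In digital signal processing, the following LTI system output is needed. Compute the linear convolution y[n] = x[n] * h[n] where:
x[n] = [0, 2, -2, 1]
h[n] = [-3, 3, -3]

y[n] = sum_k x[k]*h[n-k]. Output length = len(x) + len(h) - 1 = 4 + 3 - 1 = 6.
y[0] = 0*-3 = 0
y[1] = 2*-3 + 0*3 = -6
y[2] = -2*-3 + 2*3 + 0*-3 = 12
y[3] = 1*-3 + -2*3 + 2*-3 = -15
y[4] = 1*3 + -2*-3 = 9
y[5] = 1*-3 = -3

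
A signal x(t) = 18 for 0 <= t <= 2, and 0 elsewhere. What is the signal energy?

Energy = integral of |x(t)|^2 dt over the signal duration
= 18^2 * 2 = 324 * 2 = 648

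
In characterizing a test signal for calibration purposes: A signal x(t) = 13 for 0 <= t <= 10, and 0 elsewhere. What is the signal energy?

Energy = integral of |x(t)|^2 dt over the signal duration
= 13^2 * 10 = 169 * 10 = 1690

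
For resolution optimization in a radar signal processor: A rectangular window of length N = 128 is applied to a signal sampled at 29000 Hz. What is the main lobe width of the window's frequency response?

For a rectangular window of length N,
the main lobe width in frequency is 2*f_s/N.
= 2*29000/128 = 3625/8 Hz
This determines the minimum frequency separation for resolving two sinusoids.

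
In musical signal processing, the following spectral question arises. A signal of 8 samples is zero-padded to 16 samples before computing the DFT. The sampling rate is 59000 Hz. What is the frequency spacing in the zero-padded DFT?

Original DFT: N = 8, resolution = f_s/N = 59000/8 = 7375 Hz
Zero-padded DFT: N = 16, resolution = f_s/N = 59000/16 = 7375/2 Hz
Zero-padding interpolates the spectrum (finer frequency grid)
but does NOT improve the true spectral resolution (ability to resolve close frequencies).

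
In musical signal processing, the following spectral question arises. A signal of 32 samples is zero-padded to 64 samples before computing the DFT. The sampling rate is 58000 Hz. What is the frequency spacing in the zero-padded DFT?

Original DFT: N = 32, resolution = f_s/N = 58000/32 = 3625/2 Hz
Zero-padded DFT: N = 64, resolution = f_s/N = 58000/64 = 3625/4 Hz
Zero-padding interpolates the spectrum (finer frequency grid)
but does NOT improve the true spectral resolution (ability to resolve close frequencies).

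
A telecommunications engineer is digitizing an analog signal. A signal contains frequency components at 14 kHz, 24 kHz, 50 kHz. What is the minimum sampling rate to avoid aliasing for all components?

The highest frequency component is f_max = 50 kHz.
Nyquist rate = 2 * f_max = 2 * 50 kHz = 100 kHz.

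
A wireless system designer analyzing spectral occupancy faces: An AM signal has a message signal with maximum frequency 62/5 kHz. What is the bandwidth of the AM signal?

In AM (double-sideband), the bandwidth is twice the message frequency.
BW = 2 * f_m = 2 * 62/5 kHz = 124/5 kHz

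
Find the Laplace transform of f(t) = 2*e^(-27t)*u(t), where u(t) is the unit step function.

Standard Laplace transform pair:
e^(-at)*u(t) <-> 1/(s+a)
With a = 27: L{2*e^(-27t)*u(t)} = 2/(s+27), ROC: Re(s) > -27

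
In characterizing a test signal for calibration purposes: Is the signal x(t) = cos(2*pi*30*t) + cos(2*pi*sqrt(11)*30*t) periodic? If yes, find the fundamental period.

f1 = 30 Hz, f2 = 30*sqrt(11) Hz
Ratio f2/f1 = sqrt(11), which is irrational.
Since the frequency ratio is irrational, no common period exists.
The signal is not periodic.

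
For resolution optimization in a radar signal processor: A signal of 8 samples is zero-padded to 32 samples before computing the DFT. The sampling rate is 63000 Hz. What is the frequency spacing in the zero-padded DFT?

Original DFT: N = 8, resolution = f_s/N = 63000/8 = 7875 Hz
Zero-padded DFT: N = 32, resolution = f_s/N = 63000/32 = 7875/4 Hz
Zero-padding interpolates the spectrum (finer frequency grid)
but does NOT improve the true spectral resolution (ability to resolve close frequencies).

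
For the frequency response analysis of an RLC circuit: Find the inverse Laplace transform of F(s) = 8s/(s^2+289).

Standard pair: s/(s^2+w^2) <-> cos(wt)*u(t)
With k=8, w=17: f(t) = 8*cos(17t)*u(t)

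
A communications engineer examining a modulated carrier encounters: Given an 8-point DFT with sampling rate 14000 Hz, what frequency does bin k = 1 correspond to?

The frequency of DFT bin k is: f_k = k * f_s / N
f_1 = 1 * 14000 / 8 = 1750 Hz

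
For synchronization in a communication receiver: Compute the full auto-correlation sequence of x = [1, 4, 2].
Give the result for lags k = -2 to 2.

r_xx[k] = sum_m x[m]*x[m+k], indexed from 0, for k = -2 to 2:
  r_xx[-2] = x[2]*x[0] = 2
  r_xx[-1] = x[1]*x[0] + x[2]*x[1] = 12
  r_xx[0] = x[0]*x[0] + x[1]*x[1] + x[2]*x[2] = 21
  r_xx[1] = x[0]*x[1] + x[1]*x[2] = 12
  r_xx[2] = x[0]*x[2] = 2
r_xx = [2, 12, 21, 12, 2]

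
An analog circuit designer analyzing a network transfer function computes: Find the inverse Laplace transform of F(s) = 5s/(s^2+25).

Standard pair: s/(s^2+w^2) <-> cos(wt)*u(t)
With k=5, w=5: f(t) = 5*cos(5t)*u(t)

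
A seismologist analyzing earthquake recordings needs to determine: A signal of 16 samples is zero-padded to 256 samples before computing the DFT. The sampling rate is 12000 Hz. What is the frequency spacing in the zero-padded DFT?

Original DFT: N = 16, resolution = f_s/N = 12000/16 = 750 Hz
Zero-padded DFT: N = 256, resolution = f_s/N = 12000/256 = 375/8 Hz
Zero-padding interpolates the spectrum (finer frequency grid)
but does NOT improve the true spectral resolution (ability to resolve close frequencies).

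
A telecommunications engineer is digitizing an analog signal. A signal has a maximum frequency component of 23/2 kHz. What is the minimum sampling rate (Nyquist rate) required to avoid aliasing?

By the Nyquist-Shannon sampling theorem,
the minimum sampling rate (Nyquist rate) must be at least 2 * f_max.
Nyquist rate = 2 * 23/2 kHz = 23 kHz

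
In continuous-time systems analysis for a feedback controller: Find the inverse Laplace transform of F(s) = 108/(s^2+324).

Standard pair: w/(s^2+w^2) <-> sin(wt)*u(t)
Recognize w^2 = 324, so w = 18; numerator 108 = 6*18.
f(t) = 6*sin(18t)*u(t)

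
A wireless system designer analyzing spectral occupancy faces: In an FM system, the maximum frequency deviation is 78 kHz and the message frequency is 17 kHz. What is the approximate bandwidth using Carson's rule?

Carson's rule: BW = 2*(delta_f + f_m)
= 2*(78 + 17) kHz = 190 kHz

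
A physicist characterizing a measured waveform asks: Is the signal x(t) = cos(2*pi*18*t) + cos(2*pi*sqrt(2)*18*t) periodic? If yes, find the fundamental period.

f1 = 18 Hz, f2 = 18*sqrt(2) Hz
Ratio f2/f1 = sqrt(2), which is irrational.
Since the frequency ratio is irrational, no common period exists.
The signal is not periodic.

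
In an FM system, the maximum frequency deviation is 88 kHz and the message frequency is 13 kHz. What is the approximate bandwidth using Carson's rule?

Carson's rule: BW = 2*(delta_f + f_m)
= 2*(88 + 13) kHz = 202 kHz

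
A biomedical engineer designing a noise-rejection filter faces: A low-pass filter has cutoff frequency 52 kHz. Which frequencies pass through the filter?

A low-pass filter passes all frequencies below the cutoff frequency 52 kHz and attenuates higher frequencies.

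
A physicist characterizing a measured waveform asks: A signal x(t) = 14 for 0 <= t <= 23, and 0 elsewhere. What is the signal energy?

Energy = integral of |x(t)|^2 dt over the signal duration
= 14^2 * 23 = 196 * 23 = 4508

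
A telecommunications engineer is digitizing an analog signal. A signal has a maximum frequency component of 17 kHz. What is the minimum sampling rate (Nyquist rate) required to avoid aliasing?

By the Nyquist-Shannon sampling theorem,
the minimum sampling rate (Nyquist rate) must be at least 2 * f_max.
Nyquist rate = 2 * 17 kHz = 34 kHz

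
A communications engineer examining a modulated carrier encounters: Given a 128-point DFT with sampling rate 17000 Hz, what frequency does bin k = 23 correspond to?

The frequency of DFT bin k is: f_k = k * f_s / N
f_23 = 23 * 17000 / 128 = 48875/16 Hz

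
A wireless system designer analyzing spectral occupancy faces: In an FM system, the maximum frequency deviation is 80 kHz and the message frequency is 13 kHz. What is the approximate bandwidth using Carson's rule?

Carson's rule: BW = 2*(delta_f + f_m)
= 2*(80 + 13) kHz = 186 kHz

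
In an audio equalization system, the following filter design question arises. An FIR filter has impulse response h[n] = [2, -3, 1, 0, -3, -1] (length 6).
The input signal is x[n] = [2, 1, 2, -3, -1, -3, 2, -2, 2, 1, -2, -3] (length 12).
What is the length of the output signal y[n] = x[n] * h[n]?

For linear convolution, the output length is:
len(y) = len(x) + len(h) - 1 = 12 + 6 - 1 = 17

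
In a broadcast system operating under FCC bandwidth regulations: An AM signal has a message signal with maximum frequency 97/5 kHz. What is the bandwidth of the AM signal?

In AM (double-sideband), the bandwidth is twice the message frequency.
BW = 2 * f_m = 2 * 97/5 kHz = 194/5 kHz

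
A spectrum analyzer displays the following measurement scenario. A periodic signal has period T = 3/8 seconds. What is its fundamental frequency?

The fundamental frequency is the reciprocal of the period.
f = 1/T = 1/(3/8) = 8/3 Hz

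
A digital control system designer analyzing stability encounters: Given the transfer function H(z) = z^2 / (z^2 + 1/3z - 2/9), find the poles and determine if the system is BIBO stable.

Poles are roots of the denominator: z^2 + 1/3z - 2/9 = 0.
Quadratic formula: z = [-(1/3) +/- sqrt((1/3)^2 - 4*(-2/9))] / 2
Discriminant = 1/9 + 8/9 = 1; sqrt = 1.
z = (-1/3 +/- 1) / 2 => z = 1/3 or z = -2/3.
|p1| = 2/3, |p2| = 1/3.
For BIBO stability, all poles must lie inside the unit circle (|p| < 1).
System is STABLE since both |p| < 1.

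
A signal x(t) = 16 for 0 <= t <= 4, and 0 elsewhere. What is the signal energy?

Energy = integral of |x(t)|^2 dt over the signal duration
= 16^2 * 4 = 256 * 4 = 1024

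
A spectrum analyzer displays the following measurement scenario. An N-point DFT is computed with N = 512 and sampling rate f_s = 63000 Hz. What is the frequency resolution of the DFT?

DFT frequency resolution = f_s / N
= 63000 / 512 = 7875/64 Hz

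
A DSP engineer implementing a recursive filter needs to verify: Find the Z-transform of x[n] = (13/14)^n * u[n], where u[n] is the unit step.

The Z-transform of a^n * u[n] is z/(z-a) for |z| > |a|.
Here a = 13/14, so X(z) = z/(z - (13/14)) = 14z/(14z - 13)
ROC: |z| > 13/14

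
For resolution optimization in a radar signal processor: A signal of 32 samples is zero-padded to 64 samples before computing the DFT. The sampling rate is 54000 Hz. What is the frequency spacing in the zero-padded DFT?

Original DFT: N = 32, resolution = f_s/N = 54000/32 = 3375/2 Hz
Zero-padded DFT: N = 64, resolution = f_s/N = 54000/64 = 3375/4 Hz
Zero-padding interpolates the spectrum (finer frequency grid)
but does NOT improve the true spectral resolution (ability to resolve close frequencies).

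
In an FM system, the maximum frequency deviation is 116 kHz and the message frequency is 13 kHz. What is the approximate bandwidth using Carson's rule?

Carson's rule: BW = 2*(delta_f + f_m)
= 2*(116 + 13) kHz = 258 kHz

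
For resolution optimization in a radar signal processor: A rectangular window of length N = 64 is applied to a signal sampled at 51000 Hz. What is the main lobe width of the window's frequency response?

For a rectangular window of length N,
the main lobe width in frequency is 2*f_s/N.
= 2*51000/64 = 6375/4 Hz
This determines the minimum frequency separation for resolving two sinusoids.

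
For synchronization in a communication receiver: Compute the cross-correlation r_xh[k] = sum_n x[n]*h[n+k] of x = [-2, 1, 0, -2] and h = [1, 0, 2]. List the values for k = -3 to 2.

Both sequences indexed from 0 and zero outside their support.
Lags with overlap: k = -3 to 2.
  r_xh[-3] = x[3]*h[0] = -2
  r_xh[-2] = x[2]*h[0] + x[3]*h[1] = 0
  r_xh[-1] = x[1]*h[0] + x[2]*h[1] + x[3]*h[2] = -3
  r_xh[0] = x[0]*h[0] + x[1]*h[1] + x[2]*h[2] = -2
  r_xh[1] = x[0]*h[1] + x[1]*h[2] = 2
  r_xh[2] = x[0]*h[2] = -4
r_xh = [-2, 0, -3, -2, 2, -4] (for k = -3, ..., 2)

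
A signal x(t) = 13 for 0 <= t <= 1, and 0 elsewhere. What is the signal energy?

Energy = integral of |x(t)|^2 dt over the signal duration
= 13^2 * 1 = 169 * 1 = 169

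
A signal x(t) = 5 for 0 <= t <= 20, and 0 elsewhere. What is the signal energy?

Energy = integral of |x(t)|^2 dt over the signal duration
= 5^2 * 20 = 25 * 20 = 500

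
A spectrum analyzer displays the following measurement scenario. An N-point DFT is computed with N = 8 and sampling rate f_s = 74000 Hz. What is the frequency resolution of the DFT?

DFT frequency resolution = f_s / N
= 74000 / 8 = 9250 Hz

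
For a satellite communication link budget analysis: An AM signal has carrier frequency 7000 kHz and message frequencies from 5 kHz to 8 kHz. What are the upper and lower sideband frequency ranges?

Upper sideband (USB) = fc + [fm_low, fm_high] = 7000 + [5, 8] = [7005, 7008] kHz
Lower sideband (LSB) = fc - [fm_high, fm_low] = 7000 - [8, 5] = [6992, 6995] kHz
Total occupied spectrum: 6992 kHz to 7008 kHz (plus carrier at 7000 kHz)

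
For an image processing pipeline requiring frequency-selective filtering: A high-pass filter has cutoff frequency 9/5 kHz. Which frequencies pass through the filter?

A high-pass filter passes all frequencies above the cutoff frequency 9/5 kHz and attenuates lower frequencies.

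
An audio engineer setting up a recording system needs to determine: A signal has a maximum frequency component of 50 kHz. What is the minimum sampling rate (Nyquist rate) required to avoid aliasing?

By the Nyquist-Shannon sampling theorem,
the minimum sampling rate (Nyquist rate) must be at least 2 * f_max.
Nyquist rate = 2 * 50 kHz = 100 kHz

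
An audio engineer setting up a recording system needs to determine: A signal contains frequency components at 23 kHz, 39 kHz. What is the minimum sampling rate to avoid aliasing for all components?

The highest frequency component is f_max = 39 kHz.
Nyquist rate = 2 * f_max = 2 * 39 kHz = 78 kHz.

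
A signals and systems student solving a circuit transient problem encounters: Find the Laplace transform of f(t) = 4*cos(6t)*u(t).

Standard pair: cos(wt)*u(t) <-> s/(s^2+w^2)
With w = 6: L{4*cos(6t)*u(t)} = 4s/(s^2+36)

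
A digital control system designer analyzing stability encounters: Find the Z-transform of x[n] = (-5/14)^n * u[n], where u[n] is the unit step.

The Z-transform of a^n * u[n] is z/(z-a) for |z| > |a|.
Here a = -5/14, so X(z) = z/(z - (-5/14)) = 14z/(14z + 5)
ROC: |z| > 5/14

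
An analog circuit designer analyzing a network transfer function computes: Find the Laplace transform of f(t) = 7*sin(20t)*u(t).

Standard pair: sin(wt)*u(t) <-> w/(s^2+w^2)
With w = 20: L{7*sin(20t)*u(t)} = 140/(s^2+400)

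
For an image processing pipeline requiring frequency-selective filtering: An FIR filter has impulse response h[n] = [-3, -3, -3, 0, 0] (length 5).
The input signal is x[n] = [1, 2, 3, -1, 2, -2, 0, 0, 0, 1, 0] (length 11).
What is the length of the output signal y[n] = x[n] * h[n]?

For linear convolution, the output length is:
len(y) = len(x) + len(h) - 1 = 11 + 5 - 1 = 15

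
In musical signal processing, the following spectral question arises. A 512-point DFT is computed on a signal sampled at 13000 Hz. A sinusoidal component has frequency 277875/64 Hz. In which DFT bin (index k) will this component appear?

DFT frequency resolution = f_s/N = 13000/512 = 1625/64 Hz
Bin index k = f_signal / resolution = 277875/64 / 1625/64 = 171
The signal frequency 277875/64 Hz falls in DFT bin k = 171.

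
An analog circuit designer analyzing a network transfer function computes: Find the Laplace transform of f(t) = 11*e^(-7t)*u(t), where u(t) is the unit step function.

Standard Laplace transform pair:
e^(-at)*u(t) <-> 1/(s+a)
With a = 7: L{11*e^(-7t)*u(t)} = 11/(s+7), ROC: Re(s) > -7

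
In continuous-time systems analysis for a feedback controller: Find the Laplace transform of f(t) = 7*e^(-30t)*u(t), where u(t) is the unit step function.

Standard Laplace transform pair:
e^(-at)*u(t) <-> 1/(s+a)
With a = 30: L{7*e^(-30t)*u(t)} = 7/(s+30), ROC: Re(s) > -30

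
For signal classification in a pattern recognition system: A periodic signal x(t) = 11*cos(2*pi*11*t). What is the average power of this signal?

Average power of A*cos(wt) is A^2/2.
P = 11^2 / 2 = 121/2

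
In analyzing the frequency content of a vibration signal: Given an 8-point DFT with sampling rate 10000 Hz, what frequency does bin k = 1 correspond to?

The frequency of DFT bin k is: f_k = k * f_s / N
f_1 = 1 * 10000 / 8 = 1250 Hz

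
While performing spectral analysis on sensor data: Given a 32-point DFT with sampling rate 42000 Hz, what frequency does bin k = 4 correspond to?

The frequency of DFT bin k is: f_k = k * f_s / N
f_4 = 4 * 42000 / 32 = 5250 Hz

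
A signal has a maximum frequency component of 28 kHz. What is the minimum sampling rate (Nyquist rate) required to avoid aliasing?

By the Nyquist-Shannon sampling theorem,
the minimum sampling rate (Nyquist rate) must be at least 2 * f_max.
Nyquist rate = 2 * 28 kHz = 56 kHz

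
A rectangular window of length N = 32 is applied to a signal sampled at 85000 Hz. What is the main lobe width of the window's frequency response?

For a rectangular window of length N,
the main lobe width in frequency is 2*f_s/N.
= 2*85000/32 = 10625/2 Hz
This determines the minimum frequency separation for resolving two sinusoids.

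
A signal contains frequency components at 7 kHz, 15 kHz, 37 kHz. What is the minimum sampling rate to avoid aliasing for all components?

The highest frequency component is f_max = 37 kHz.
Nyquist rate = 2 * f_max = 2 * 37 kHz = 74 kHz.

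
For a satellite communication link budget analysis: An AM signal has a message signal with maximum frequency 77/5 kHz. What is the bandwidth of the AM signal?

In AM (double-sideband), the bandwidth is twice the message frequency.
BW = 2 * f_m = 2 * 77/5 kHz = 154/5 kHz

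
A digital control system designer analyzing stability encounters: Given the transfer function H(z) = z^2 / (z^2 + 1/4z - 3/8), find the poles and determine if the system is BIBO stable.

Poles are roots of the denominator: z^2 + 1/4z - 3/8 = 0.
Quadratic formula: z = [-(1/4) +/- sqrt((1/4)^2 - 4*(-3/8))] / 2
Discriminant = 1/16 + 3/2 = 25/16; sqrt = 5/4.
z = (-1/4 +/- 5/4) / 2 => z = 1/2 or z = -3/4.
|p1| = 1/2, |p2| = 3/4.
For BIBO stability, all poles must lie inside the unit circle (|p| < 1).
System is STABLE since both |p| < 1.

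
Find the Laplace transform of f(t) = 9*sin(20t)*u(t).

Standard pair: sin(wt)*u(t) <-> w/(s^2+w^2)
With w = 20: L{9*sin(20t)*u(t)} = 180/(s^2+400)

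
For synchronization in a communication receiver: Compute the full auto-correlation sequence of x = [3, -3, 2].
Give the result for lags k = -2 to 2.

r_xx[k] = sum_m x[m]*x[m+k], indexed from 0, for k = -2 to 2:
  r_xx[-2] = x[2]*x[0] = 6
  r_xx[-1] = x[1]*x[0] + x[2]*x[1] = -15
  r_xx[0] = x[0]*x[0] + x[1]*x[1] + x[2]*x[2] = 22
  r_xx[1] = x[0]*x[1] + x[1]*x[2] = -15
  r_xx[2] = x[0]*x[2] = 6
r_xx = [6, -15, 22, -15, 6]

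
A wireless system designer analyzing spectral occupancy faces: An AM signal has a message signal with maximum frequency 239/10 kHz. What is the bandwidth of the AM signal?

In AM (double-sideband), the bandwidth is twice the message frequency.
BW = 2 * f_m = 2 * 239/10 kHz = 239/5 kHz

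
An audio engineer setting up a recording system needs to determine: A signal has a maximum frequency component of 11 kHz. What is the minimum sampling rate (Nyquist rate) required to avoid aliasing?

By the Nyquist-Shannon sampling theorem,
the minimum sampling rate (Nyquist rate) must be at least 2 * f_max.
Nyquist rate = 2 * 11 kHz = 22 kHz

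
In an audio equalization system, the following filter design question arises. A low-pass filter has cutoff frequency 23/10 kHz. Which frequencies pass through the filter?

A low-pass filter passes all frequencies below the cutoff frequency 23/10 kHz and attenuates higher frequencies.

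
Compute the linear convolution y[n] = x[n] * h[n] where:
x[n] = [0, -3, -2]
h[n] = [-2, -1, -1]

y[n] = sum_k x[k]*h[n-k]. Output length = len(x) + len(h) - 1 = 3 + 3 - 1 = 5.
y[0] = 0*-2 = 0
y[1] = -3*-2 + 0*-1 = 6
y[2] = -2*-2 + -3*-1 + 0*-1 = 7
y[3] = -2*-1 + -3*-1 = 5
y[4] = -2*-1 = 2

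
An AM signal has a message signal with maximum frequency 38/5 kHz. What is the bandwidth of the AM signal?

In AM (double-sideband), the bandwidth is twice the message frequency.
BW = 2 * f_m = 2 * 38/5 kHz = 76/5 kHz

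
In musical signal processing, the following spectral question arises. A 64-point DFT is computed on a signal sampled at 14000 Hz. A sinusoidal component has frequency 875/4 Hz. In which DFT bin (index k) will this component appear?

DFT frequency resolution = f_s/N = 14000/64 = 875/4 Hz
Bin index k = f_signal / resolution = 875/4 / 875/4 = 1
The signal frequency 875/4 Hz falls in DFT bin k = 1.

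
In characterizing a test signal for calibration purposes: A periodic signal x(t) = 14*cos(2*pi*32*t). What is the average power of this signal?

Average power of A*cos(wt) is A^2/2.
P = 14^2 / 2 = 196/2 = 98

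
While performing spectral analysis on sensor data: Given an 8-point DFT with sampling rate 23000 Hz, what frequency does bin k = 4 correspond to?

The frequency of DFT bin k is: f_k = k * f_s / N
f_4 = 4 * 23000 / 8 = 11500 Hz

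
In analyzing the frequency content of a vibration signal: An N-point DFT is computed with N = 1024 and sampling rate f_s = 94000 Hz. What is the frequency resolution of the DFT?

DFT frequency resolution = f_s / N
= 94000 / 1024 = 5875/64 Hz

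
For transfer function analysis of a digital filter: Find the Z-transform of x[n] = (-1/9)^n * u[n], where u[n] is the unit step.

The Z-transform of a^n * u[n] is z/(z-a) for |z| > |a|.
Here a = -1/9, so X(z) = z/(z - (-1/9)) = 9z/(9z + 1)
ROC: |z| > 1/9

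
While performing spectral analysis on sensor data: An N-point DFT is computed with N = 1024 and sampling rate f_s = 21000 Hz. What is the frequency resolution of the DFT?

DFT frequency resolution = f_s / N
= 21000 / 1024 = 2625/128 Hz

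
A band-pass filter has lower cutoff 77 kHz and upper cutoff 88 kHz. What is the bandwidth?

Bandwidth = f_high - f_low
= 88 kHz - 77 kHz = 11 kHz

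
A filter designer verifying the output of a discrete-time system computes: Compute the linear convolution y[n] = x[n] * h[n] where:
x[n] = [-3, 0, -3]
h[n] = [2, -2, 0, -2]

y[n] = sum_k x[k]*h[n-k]. Output length = len(x) + len(h) - 1 = 3 + 4 - 1 = 6.
y[0] = -3*2 = -6
y[1] = 0*2 + -3*-2 = 6
y[2] = -3*2 + 0*-2 + -3*0 = -6
y[3] = -3*-2 + 0*0 + -3*-2 = 12
y[4] = -3*0 + 0*-2 = 0
y[5] = -3*-2 = 6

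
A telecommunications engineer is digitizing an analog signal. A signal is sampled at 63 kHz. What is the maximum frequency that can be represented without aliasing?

The maximum frequency that can be represented without aliasing
is the Nyquist frequency: f_max = f_s / 2 = 63 kHz / 2 = 63/2 kHz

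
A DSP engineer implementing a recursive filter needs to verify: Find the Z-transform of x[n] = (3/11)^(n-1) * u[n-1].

Time-shifting property: if X(z) = Z{x[n]}, then Z{x[n-d]} = z^(-d) * X(z)
X(z) = z/(z - 3/11) for x[n] = (3/11)^n * u[n]
Z{x[n-1]} = z^(-1) * z/(z - 3/11) = 1/(z - 3/11)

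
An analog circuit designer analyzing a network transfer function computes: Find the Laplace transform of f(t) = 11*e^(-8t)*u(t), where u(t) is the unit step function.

Standard Laplace transform pair:
e^(-at)*u(t) <-> 1/(s+a)
With a = 8: L{11*e^(-8t)*u(t)} = 11/(s+8), ROC: Re(s) > -8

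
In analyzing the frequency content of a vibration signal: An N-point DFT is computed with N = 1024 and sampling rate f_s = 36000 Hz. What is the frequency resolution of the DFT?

DFT frequency resolution = f_s / N
= 36000 / 1024 = 1125/32 Hz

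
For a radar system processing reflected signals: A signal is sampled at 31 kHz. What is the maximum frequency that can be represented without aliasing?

The maximum frequency that can be represented without aliasing
is the Nyquist frequency: f_max = f_s / 2 = 31 kHz / 2 = 31/2 kHz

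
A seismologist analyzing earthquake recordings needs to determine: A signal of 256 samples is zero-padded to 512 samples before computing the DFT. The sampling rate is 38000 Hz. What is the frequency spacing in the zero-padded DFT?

Original DFT: N = 256, resolution = f_s/N = 38000/256 = 2375/16 Hz
Zero-padded DFT: N = 512, resolution = f_s/N = 38000/512 = 2375/32 Hz
Zero-padding interpolates the spectrum (finer frequency grid)
but does NOT improve the true spectral resolution (ability to resolve close frequencies).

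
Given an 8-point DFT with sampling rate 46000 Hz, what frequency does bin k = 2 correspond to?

The frequency of DFT bin k is: f_k = k * f_s / N
f_2 = 2 * 46000 / 8 = 11500 Hz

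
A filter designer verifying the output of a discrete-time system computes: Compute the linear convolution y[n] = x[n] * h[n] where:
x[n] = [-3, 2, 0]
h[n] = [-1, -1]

y[n] = sum_k x[k]*h[n-k]. Output length = len(x) + len(h) - 1 = 3 + 2 - 1 = 4.
y[0] = -3*-1 = 3
y[1] = 2*-1 + -3*-1 = 1
y[2] = 0*-1 + 2*-1 = -2
y[3] = 0*-1 = 0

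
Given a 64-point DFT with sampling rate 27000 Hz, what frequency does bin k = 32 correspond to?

The frequency of DFT bin k is: f_k = k * f_s / N
f_32 = 32 * 27000 / 64 = 13500 Hz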